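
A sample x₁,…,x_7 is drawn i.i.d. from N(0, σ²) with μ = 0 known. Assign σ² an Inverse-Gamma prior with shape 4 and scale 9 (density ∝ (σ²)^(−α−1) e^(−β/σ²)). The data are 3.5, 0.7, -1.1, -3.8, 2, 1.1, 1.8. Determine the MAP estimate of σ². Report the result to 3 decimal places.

Sum of squared deviations about the known mean: SS = (3.5−0)² + (0.7−0)² + (-1.1−0)² + (-3.8−0)² + (2−0)² + (1.1−0)² + (1.8−0)² = 36.84.
The Normal likelihood contributes (σ²)^(−n/2) exp(−SS/(2σ²)), so the posterior is Inverse-Gamma(α + n/2, β + SS/2) = Inverse-Gamma(7.5, 27.42).
The mode of Inverse-Gamma(a, b) is b/(a+1) = 27.42/8.5 ≈ 3.226.

σ̂²_MAP = 3.226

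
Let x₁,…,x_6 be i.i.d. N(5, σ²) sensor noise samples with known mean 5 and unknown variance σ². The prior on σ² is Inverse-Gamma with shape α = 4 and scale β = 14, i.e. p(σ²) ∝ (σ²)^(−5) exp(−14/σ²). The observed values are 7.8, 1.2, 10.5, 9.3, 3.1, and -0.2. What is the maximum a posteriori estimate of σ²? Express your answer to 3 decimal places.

Sum of squared deviations about the known mean: SS = (7.8−5)² + (1.2−5)² + (10.5−5)² + (9.3−5)² + (3.1−5)² + (-0.2−5)² = 101.67.
The Normal likelihood contributes (σ²)^(−n/2) exp(−SS/(2σ²)), so the posterior is Inverse-Gamma(α + n/2, β + SS/2) = Inverse-Gamma(7, 64.835).
The mode of Inverse-Gamma(a, b) is b/(a+1) = 64.835/8 ≈ 8.104.

σ̂²_MAP = 8.104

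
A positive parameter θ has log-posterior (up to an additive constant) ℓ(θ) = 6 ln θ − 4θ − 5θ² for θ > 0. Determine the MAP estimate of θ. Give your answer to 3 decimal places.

ℓ'(θ) = 6/θ − 4 − 10θ. Setting this to zero and multiplying by θ: 10θ² + 4θ − 6 = 0.
θ = (−4 + √(4² + 4·10·6)) / (2·10) = (−4 + √256) / 20 = (−4 + 16)/20 = 3/5.
ℓ''(θ) = −6/θ² − 10 < 0, confirming a maximum.

θ̂_MAP = 0.600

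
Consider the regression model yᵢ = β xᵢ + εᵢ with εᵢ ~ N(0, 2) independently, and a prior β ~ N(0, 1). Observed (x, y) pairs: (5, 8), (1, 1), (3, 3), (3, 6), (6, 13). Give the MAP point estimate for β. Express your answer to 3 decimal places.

β̂_MAP = 1.780

log p(β | y) = −Σ(yᵢ − βxᵢ)²/(2·2) − β²/(2·1) + const.
Setting the derivative to zero: Σxᵢ(yᵢ − βxᵢ)/2 − β/1 = 0, so β = Σxᵢyᵢ / (Σxᵢ² + σ²/τ²).
Σxᵢyᵢ = 5·8 + 1·1 + 3·3 + 3·6 + 6·13 = 146; Σxᵢ² = 80; σ²/τ² = 2.
β̂_MAP = 146 / (80 + 2) = 146/82 ≈ 1.780.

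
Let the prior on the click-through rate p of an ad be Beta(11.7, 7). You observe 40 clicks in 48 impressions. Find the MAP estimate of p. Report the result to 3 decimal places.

p̂_MAP = 0.784

Prior: Beta(11.7, 7).
Data: 40 successes in 48 trials. The binomial likelihood contributes p^40(1−p)^8, so the posterior is Beta(11.7+40, 7+8) = Beta(51.7, 15).
For Beta(a, b) with a, b > 1 the mode is (a−1)/(a+b−2) = 50.7/64.7 ≈ 0.784.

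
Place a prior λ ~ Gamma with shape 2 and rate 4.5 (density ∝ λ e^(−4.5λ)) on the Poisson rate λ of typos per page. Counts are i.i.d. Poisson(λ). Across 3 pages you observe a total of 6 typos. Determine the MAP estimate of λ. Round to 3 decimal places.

Σxᵢ = 6, n = 3.
Posterior ∝ λe^(−4.5λ) · λ^6e^(−3λ) = λ^7e^(−7.5λ), i.e. Gamma(shape=8, rate=7.5).
The mode of a Gamma(a, b) with a ≥ 1 (shape–rate) is (a−1)/b = 7/7.5 ≈ 0.933.

λ̂_MAP = 0.933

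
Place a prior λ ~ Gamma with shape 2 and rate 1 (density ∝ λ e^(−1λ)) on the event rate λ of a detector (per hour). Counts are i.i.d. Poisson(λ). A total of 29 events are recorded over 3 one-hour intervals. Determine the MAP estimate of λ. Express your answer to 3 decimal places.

Σxᵢ = 29, n = 3.
Posterior ∝ λe^(−1λ) · λ^29e^(−3λ) = λ^30e^(−4λ), i.e. Gamma(shape=31, rate=4).
The mode of a Gamma(a, b) with a ≥ 1 (shape–rate) is (a−1)/b = 30/4 ≈ 7.500.

λ̂_MAP = 7.500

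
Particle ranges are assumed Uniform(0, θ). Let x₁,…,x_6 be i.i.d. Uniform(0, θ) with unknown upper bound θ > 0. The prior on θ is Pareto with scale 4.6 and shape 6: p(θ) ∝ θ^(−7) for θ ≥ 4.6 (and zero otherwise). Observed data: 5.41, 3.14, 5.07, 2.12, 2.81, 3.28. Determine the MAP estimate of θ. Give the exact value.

θ̂_MAP = 5.41

The Uniform(0, θ) likelihood is θ^(−n) for θ ≥ max(xᵢ), zero otherwise. Here max(xᵢ) = 5.41.
Posterior ∝ θ^(−7) · θ^(−6) = θ^(−13) on θ ≥ max(4.6, 5.41) = 5.41.
This density is strictly decreasing in θ, so the posterior mode lies at the lower boundary of the support.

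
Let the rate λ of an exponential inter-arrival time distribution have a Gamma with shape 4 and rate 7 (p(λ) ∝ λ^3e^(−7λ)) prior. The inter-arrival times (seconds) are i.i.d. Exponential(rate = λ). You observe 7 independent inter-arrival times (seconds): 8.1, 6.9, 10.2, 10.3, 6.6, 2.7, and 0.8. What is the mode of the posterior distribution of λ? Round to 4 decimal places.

λ̂_MAP = 0.1901

The Exponential(rate=λ) likelihood is ∝ λ^n e^(−λΣtᵢ). Here n = 7 and Σtᵢ = 8.1 + 6.9 + 10.2 + 10.3 + 6.6 + 2.7 + 0.8 = 45.6.
Posterior ∝ λ^3e^(−7λ) · λ^7e^(−45.6λ) = λ^10e^(−52.6λ), i.e. Gamma(11, 52.6).
Mode = (a−1)/b = 10/52.6 ≈ 0.1901.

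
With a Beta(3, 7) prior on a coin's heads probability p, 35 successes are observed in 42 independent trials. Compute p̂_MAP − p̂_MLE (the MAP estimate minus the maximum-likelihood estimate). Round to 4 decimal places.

MAP − MLE = -0.0933

Posterior is Beta(38, 14); MAP = (38−1)/(52−2) = 37/50 ≈ 0.74000.
MLE ignores the prior: p̂_MLE = k/n = 35/42 ≈ 0.83333.
Difference = 37/50 − 35/42 = -7/75 ≈ -0.0933.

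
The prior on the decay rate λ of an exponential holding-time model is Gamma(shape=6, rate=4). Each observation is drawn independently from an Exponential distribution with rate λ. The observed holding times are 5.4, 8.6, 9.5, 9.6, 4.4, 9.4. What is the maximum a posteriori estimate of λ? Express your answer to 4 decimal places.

λ̂_MAP = 0.2161

The Exponential(rate=λ) likelihood is ∝ λ^n e^(−λΣtᵢ). Here n = 6 and Σtᵢ = 5.4 + 8.6 + 9.5 + 9.6 + 4.4 + 9.4 = 46.9.
Posterior ∝ λ^5e^(−4λ) · λ^6e^(−46.9λ) = λ^11e^(−50.9λ), i.e. Gamma(12, 50.9).
Mode = (a−1)/b = 11/50.9 ≈ 0.2161.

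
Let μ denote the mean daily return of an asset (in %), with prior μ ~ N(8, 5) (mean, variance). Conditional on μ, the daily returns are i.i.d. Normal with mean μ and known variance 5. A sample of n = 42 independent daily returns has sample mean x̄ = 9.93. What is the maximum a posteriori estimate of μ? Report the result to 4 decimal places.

n = 42, x̄ = 9.93.
For a Normal prior and Normal likelihood with known variance, the posterior is Normal; its mode equals its mean, the precision-weighted average.
Prior precision 1/σ₀² = 1/5 = 0.2; data precision n/σ² = 42/5 = 8.4.
μ̂ = (0.2·8 + 8.4·9.93) / (0.2 + 8.4) = 85.012/8.6 = 21253/2150 ≈ 9.8851.

μ̂_MAP = 9.8851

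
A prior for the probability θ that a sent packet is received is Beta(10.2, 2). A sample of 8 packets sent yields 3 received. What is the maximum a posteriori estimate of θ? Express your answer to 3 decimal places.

θ̂_MAP = 0.670

Prior: Beta(10.2, 2).
Data: 3 successes in 8 trials. The binomial likelihood contributes θ^3(1−θ)^5, so the posterior is Beta(10.2+3, 2+5) = Beta(13.2, 7).
For Beta(a, b) with a, b > 1 the mode is (a−1)/(a+b−2) = 12.2/18.2 ≈ 0.670.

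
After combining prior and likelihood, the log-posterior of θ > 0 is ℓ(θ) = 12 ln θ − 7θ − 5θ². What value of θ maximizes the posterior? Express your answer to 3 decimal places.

ℓ'(θ) = 12/θ − 7 − 10θ. Setting this to zero and multiplying by θ: 10θ² + 7θ − 12 = 0.
θ = (−7 + √(7² + 4·10·12)) / (2·10) = (−7 + √529) / 20 = (−7 + 23)/20 = 4/5.
ℓ''(θ) = −12/θ² − 10 < 0, confirming a maximum.

θ̂_MAP = 0.800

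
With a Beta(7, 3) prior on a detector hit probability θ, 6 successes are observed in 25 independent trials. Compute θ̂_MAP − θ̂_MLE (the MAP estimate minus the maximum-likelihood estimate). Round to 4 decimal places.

MAP − MLE = 0.1236

Posterior is Beta(13, 22); MAP = (13−1)/(35−2) = 12/33 ≈ 0.36364.
MLE ignores the prior: θ̂_MLE = k/n = 6/25 ≈ 0.24000.
Difference = 12/33 − 6/25 = 34/275 ≈ 0.1236.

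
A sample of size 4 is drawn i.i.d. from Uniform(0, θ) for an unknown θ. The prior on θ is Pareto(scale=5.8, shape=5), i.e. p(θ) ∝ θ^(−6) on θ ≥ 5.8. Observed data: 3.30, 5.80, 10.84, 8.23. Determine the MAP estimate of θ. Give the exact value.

θ̂_MAP = 10.84

The Uniform(0, θ) likelihood is θ^(−n) for θ ≥ max(xᵢ), zero otherwise. Here max(xᵢ) = 10.84.
Posterior ∝ θ^(−6) · θ^(−4) = θ^(−10) on θ ≥ max(5.8, 10.84) = 10.84.
This density is strictly decreasing in θ, so the posterior mode lies at the lower boundary of the support.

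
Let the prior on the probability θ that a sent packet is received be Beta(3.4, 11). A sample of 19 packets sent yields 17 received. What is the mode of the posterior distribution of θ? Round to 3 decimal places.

Prior: Beta(3.4, 11).
Data: 17 successes in 19 trials. The binomial likelihood contributes θ^17(1−θ)^2, so the posterior is Beta(3.4+17, 11+2) = Beta(20.4, 13).
For Beta(a, b) with a, b > 1 the mode is (a−1)/(a+b−2) = 19.4/31.4 ≈ 0.618.

θ̂_MAP = 0.618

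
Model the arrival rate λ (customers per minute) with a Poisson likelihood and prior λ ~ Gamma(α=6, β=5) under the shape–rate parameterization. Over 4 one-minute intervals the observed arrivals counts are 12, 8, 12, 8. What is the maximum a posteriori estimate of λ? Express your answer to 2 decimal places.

λ̂_MAP = 5.00

Σxᵢ = 12+8+12+8 = 40, with n = 4.
Posterior ∝ λ^5e^(−5λ) · λ^40e^(−4λ) = λ^45e^(−9λ), i.e. Gamma(shape=46, rate=9).
The mode of a Gamma(a, b) with a ≥ 1 (shape–rate) is (a−1)/b = 45/9 ≈ 5.00.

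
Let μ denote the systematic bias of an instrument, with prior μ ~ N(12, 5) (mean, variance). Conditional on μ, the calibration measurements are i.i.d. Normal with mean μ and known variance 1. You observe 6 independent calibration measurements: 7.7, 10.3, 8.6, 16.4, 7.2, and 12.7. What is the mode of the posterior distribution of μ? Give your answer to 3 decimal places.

μ̂_MAP = 10.532

n = 6; x̄ = (7.7 + 10.3 + 8.6 + 16.4 + 7.2 + 12.7)/6 = 62.9/6 = 629/60 ≈ 10.4833.
For a Normal prior and Normal likelihood with known variance, the posterior is Normal; its mode equals its mean, the precision-weighted average.
Prior precision 1/σ₀² = 1/5 = 0.2; data precision n/σ² = 6/1 = 6.
μ̂ = (0.2·12 + 6·(629/60)) / (0.2 + 6) = 65.3/6.2 = 653/62 ≈ 10.532.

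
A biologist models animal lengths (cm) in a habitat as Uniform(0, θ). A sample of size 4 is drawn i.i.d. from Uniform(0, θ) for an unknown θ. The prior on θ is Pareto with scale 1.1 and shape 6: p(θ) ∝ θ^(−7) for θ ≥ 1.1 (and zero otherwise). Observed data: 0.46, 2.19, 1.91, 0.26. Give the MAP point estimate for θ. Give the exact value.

The Uniform(0, θ) likelihood is θ^(−n) for θ ≥ max(xᵢ), zero otherwise. Here max(xᵢ) = 2.19.
Posterior ∝ θ^(−7) · θ^(−4) = θ^(−11) on θ ≥ max(1.1, 2.19) = 2.19.
This density is strictly decreasing in θ, so the posterior mode lies at the lower boundary of the support.

θ̂_MAP = 2.19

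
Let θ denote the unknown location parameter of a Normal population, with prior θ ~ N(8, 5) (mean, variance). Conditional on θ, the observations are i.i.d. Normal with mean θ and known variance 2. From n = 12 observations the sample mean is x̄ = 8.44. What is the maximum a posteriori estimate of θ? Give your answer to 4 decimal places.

θ̂_MAP = 8.4258

n = 12, x̄ = 8.44.
For a Normal prior and Normal likelihood with known variance, the posterior is Normal; its mode equals its mean, the precision-weighted average.
Prior precision 1/σ₀² = 1/5 = 0.2; data precision n/σ² = 12/2 = 6.
θ̂ = (0.2·8 + 6·8.44) / (0.2 + 6) = 52.24/6.2 = 1306/155 ≈ 8.4258.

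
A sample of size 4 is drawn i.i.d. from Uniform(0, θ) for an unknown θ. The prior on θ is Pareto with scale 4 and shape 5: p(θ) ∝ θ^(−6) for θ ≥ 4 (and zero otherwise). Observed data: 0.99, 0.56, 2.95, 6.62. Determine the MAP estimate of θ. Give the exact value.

The Uniform(0, θ) likelihood is θ^(−n) for θ ≥ max(xᵢ), zero otherwise. Here max(xᵢ) = 6.62.
Posterior ∝ θ^(−6) · θ^(−4) = θ^(−10) on θ ≥ max(4, 6.62) = 6.62.
This density is strictly decreasing in θ, so the posterior mode lies at the lower boundary of the support.

θ̂_MAP = 6.62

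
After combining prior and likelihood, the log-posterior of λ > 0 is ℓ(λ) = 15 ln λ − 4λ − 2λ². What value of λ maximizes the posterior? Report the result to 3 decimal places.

ℓ'(λ) = 15/λ − 4 − 4λ. Setting this to zero and multiplying by λ: 4λ² + 4λ − 15 = 0.
λ = (−4 + √(4² + 4·4·15)) / (2·4) = (−4 + √256) / 8 = (−4 + 16)/8 = 3/2.
ℓ''(λ) = −15/λ² − 4 < 0, confirming a maximum.

λ̂_MAP = 1.500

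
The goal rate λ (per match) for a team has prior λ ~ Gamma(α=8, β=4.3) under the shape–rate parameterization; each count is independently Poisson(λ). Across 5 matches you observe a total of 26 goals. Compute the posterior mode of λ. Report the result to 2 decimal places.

λ̂_MAP = 3.55

Σxᵢ = 26, n = 5.
Posterior ∝ λ^7e^(−4.3λ) · λ^26e^(−5λ) = λ^33e^(−9.3λ), i.e. Gamma(shape=34, rate=9.3).
The mode of a Gamma(a, b) with a ≥ 1 (shape–rate) is (a−1)/b = 33/9.3 ≈ 3.55.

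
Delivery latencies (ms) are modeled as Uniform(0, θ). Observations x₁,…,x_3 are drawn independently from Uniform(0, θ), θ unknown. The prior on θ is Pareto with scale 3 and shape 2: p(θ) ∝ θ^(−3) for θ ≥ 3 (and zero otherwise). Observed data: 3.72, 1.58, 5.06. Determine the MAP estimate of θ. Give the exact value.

θ̂_MAP = 5.06

The Uniform(0, θ) likelihood is θ^(−n) for θ ≥ max(xᵢ), zero otherwise. Here max(xᵢ) = 5.06.
Posterior ∝ θ^(−3) · θ^(−3) = θ^(−6) on θ ≥ max(3, 5.06) = 5.06.
This density is strictly decreasing in θ, so the posterior mode lies at the lower boundary of the support.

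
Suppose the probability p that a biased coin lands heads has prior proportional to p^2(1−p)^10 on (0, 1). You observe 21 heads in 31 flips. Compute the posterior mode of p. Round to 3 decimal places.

The prior density ∝ p^2(1−p)^10 is the kernel of Beta(3, 11).
Data: 21 successes in 31 trials. The binomial likelihood contributes p^21(1−p)^10, so the posterior is Beta(3+21, 11+10) = Beta(24, 21).
For Beta(a, b) with a, b > 1 the mode is (a−1)/(a+b−2) = 23/43 ≈ 0.535.

p̂_MAP = 0.535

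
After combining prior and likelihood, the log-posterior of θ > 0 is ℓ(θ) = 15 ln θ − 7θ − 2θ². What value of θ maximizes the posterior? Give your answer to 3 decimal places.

θ̂_MAP = 1.250

ℓ'(θ) = 15/θ − 7 − 4θ. Setting this to zero and multiplying by θ: 4θ² + 7θ − 15 = 0.
θ = (−7 + √(7² + 4·4·15)) / (2·4) = (−7 + √289) / 8 = (−7 + 17)/8 = 5/4.
ℓ''(θ) = −15/θ² − 4 < 0, confirming a maximum.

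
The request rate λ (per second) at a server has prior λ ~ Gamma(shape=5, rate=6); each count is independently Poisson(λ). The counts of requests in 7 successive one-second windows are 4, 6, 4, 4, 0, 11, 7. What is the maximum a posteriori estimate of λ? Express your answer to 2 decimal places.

Σxᵢ = 4+6+4+4+0+11+7 = 36, with n = 7.
Posterior ∝ λ^4e^(−6λ) · λ^36e^(−7λ) = λ^40e^(−13λ), i.e. Gamma(shape=41, rate=13).
The mode of a Gamma(a, b) with a ≥ 1 (shape–rate) is (a−1)/b = 40/13 ≈ 3.08.

λ̂_MAP = 3.08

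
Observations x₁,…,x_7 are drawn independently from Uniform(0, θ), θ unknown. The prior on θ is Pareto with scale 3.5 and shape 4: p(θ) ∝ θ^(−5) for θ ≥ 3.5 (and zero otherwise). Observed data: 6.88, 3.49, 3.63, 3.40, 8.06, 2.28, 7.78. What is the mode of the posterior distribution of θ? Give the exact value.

The Uniform(0, θ) likelihood is θ^(−n) for θ ≥ max(xᵢ), zero otherwise. Here max(xᵢ) = 8.06.
Posterior ∝ θ^(−5) · θ^(−7) = θ^(−12) on θ ≥ max(3.5, 8.06) = 8.06.
This density is strictly decreasing in θ, so the posterior mode lies at the lower boundary of the support.

θ̂_MAP = 8.06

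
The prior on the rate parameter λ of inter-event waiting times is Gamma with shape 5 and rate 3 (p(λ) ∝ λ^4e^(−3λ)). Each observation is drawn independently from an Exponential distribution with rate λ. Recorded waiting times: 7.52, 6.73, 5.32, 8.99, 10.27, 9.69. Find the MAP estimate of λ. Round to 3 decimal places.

The Exponential(rate=λ) likelihood is ∝ λ^n e^(−λΣtᵢ). Here n = 6 and Σtᵢ = 7.52 + 6.73 + 5.32 + 8.99 + 10.27 + 9.69 = 48.52.
Posterior ∝ λ^4e^(−3λ) · λ^6e^(−48.52λ) = λ^10e^(−51.52λ), i.e. Gamma(11, 51.52).
Mode = (a−1)/b = 10/51.52 ≈ 0.194.

λ̂_MAP = 0.194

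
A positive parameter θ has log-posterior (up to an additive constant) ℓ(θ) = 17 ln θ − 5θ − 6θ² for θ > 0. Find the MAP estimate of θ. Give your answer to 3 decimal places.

θ̂_MAP = 1.000

ℓ'(θ) = 17/θ − 5 − 12θ. Setting this to zero and multiplying by θ: 12θ² + 5θ − 17 = 0.
θ = (−5 + √(5² + 4·12·17)) / (2·12) = (−5 + √841) / 24 = (−5 + 29)/24 = 1.
ℓ''(θ) = −17/θ² − 12 < 0, confirming a maximum.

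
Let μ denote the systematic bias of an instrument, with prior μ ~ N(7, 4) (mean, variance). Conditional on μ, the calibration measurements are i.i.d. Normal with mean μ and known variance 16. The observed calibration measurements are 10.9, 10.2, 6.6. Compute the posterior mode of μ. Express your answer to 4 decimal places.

μ̂_MAP = 7.9571

n = 3; x̄ = (10.9 + 10.2 + 6.6)/3 = 27.7/3 = 277/30 ≈ 9.2333.
For a Normal prior and Normal likelihood with known variance, the posterior is Normal; its mode equals its mean, the precision-weighted average.
Prior precision 1/σ₀² = 1/4 = 0.25; data precision n/σ² = 3/16 = 0.1875.
μ̂ = (0.25·7 + 0.1875·(277/30)) / (0.25 + 0.1875) = 3.48125/0.4375 = 557/70 ≈ 7.9571.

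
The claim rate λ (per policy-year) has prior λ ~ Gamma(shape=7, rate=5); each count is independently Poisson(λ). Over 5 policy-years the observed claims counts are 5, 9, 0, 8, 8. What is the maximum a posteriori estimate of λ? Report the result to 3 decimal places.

Σxᵢ = 5+9+0+8+8 = 30, with n = 5.
Posterior ∝ λ^6e^(−5λ) · λ^30e^(−5λ) = λ^36e^(−10λ), i.e. Gamma(shape=37, rate=10).
The mode of a Gamma(a, b) with a ≥ 1 (shape–rate) is (a−1)/b = 36/10 ≈ 3.600.

λ̂_MAP = 3.600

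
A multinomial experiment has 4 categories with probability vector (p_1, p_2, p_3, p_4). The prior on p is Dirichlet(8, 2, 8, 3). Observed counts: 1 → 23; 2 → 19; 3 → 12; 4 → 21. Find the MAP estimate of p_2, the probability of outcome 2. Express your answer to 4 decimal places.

MAP estimate: 0.2174

The posterior is Dirichlet(αᵢ + nᵢ) = Dirichlet(31, 21, 20, 24).
For a Dirichlet(a₁,…,a_K) with all aᵢ > 1, the mode has j-th component (aⱼ − 1)/(Σaᵢ − K).
Here Σaᵢ = 96 and K = 4, so p_2 = (21 − 1)/(96 − 4) = 20/92 ≈ 0.2174.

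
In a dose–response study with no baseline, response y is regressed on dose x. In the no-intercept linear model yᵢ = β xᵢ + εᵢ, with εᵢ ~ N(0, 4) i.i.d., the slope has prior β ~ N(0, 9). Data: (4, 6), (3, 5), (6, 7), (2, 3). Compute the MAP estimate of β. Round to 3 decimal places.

log p(β | y) = −Σ(yᵢ − βxᵢ)²/(2·4) − β²/(2·9) + const.
Setting the derivative to zero: Σxᵢ(yᵢ − βxᵢ)/4 − β/9 = 0, so β = Σxᵢyᵢ / (Σxᵢ² + σ²/τ²).
Σxᵢyᵢ = 4·6 + 3·5 + 6·7 + 2·3 = 87; Σxᵢ² = 65; σ²/τ² = 4/9.
β̂_MAP = 87 / (65 + 4/9) = 87/(589/9) = 783/589 ≈ 1.329.

β̂_MAP = 1.329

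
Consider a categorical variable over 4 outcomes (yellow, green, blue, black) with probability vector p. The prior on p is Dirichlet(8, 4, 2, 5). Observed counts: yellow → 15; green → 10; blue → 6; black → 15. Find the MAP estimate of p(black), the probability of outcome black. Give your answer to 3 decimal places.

MAP estimate of p(black) = 0.311

The posterior is Dirichlet(αᵢ + nᵢ) = Dirichlet(23, 14, 8, 20).
For a Dirichlet(a₁,…,a_K) with all aᵢ > 1, the mode has j-th component (aⱼ − 1)/(Σaᵢ − K).
Here Σaᵢ = 65 and K = 4, so p(black) = (20 − 1)/(65 − 4) = 19/61 ≈ 0.311.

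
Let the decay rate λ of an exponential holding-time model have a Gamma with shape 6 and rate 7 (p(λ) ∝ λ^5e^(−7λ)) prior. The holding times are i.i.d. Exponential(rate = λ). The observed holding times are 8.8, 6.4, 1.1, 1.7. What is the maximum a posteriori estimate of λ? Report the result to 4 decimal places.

The Exponential(rate=λ) likelihood is ∝ λ^n e^(−λΣtᵢ). Here n = 4 and Σtᵢ = 8.8 + 6.4 + 1.1 + 1.7 = 18.
Posterior ∝ λ^5e^(−7λ) · λ^4e^(−18λ) = λ^9e^(−25λ), i.e. Gamma(10, 25).
Mode = (a−1)/b = 9/25 ≈ 0.3600.

λ̂_MAP = 0.3600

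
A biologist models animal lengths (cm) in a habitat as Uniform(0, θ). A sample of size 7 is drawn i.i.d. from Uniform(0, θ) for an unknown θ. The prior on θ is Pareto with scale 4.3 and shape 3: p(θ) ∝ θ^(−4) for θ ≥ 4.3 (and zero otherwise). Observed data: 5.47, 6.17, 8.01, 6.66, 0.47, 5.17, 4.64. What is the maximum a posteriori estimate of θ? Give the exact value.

θ̂_MAP = 8.01

The Uniform(0, θ) likelihood is θ^(−n) for θ ≥ max(xᵢ), zero otherwise. Here max(xᵢ) = 8.01.
Posterior ∝ θ^(−4) · θ^(−7) = θ^(−11) on θ ≥ max(4.3, 8.01) = 8.01.
This density is strictly decreasing in θ, so the posterior mode lies at the lower boundary of the support.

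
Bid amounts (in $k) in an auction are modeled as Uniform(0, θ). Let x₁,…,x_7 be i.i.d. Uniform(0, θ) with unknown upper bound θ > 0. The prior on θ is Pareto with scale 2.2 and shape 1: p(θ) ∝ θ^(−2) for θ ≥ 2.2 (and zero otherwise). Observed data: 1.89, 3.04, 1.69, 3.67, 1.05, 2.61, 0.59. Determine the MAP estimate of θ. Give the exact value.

θ̂_MAP = 3.67

The Uniform(0, θ) likelihood is θ^(−n) for θ ≥ max(xᵢ), zero otherwise. Here max(xᵢ) = 3.67.
Posterior ∝ θ^(−2) · θ^(−7) = θ^(−9) on θ ≥ max(2.2, 3.67) = 3.67.
This density is strictly decreasing in θ, so the posterior mode lies at the lower boundary of the support.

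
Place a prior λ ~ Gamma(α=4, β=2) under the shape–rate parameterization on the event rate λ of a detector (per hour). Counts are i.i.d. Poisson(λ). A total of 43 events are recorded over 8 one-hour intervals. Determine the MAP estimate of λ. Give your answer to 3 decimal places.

λ̂_MAP = 4.600

Σxᵢ = 43, n = 8.
Posterior ∝ λ^3e^(−2λ) · λ^43e^(−8λ) = λ^46e^(−10λ), i.e. Gamma(shape=47, rate=10).
The mode of a Gamma(a, b) with a ≥ 1 (shape–rate) is (a−1)/b = 46/10 ≈ 4.600.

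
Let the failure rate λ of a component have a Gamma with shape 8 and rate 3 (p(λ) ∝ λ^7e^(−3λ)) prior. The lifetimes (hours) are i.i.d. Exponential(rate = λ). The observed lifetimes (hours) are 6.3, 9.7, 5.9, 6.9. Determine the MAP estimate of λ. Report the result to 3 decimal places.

The Exponential(rate=λ) likelihood is ∝ λ^n e^(−λΣtᵢ). Here n = 4 and Σtᵢ = 6.3 + 9.7 + 5.9 + 6.9 = 28.8.
Posterior ∝ λ^7e^(−3λ) · λ^4e^(−28.8λ) = λ^11e^(−31.8λ), i.e. Gamma(12, 31.8).
Mode = (a−1)/b = 11/31.8 ≈ 0.346.

λ̂_MAP = 0.346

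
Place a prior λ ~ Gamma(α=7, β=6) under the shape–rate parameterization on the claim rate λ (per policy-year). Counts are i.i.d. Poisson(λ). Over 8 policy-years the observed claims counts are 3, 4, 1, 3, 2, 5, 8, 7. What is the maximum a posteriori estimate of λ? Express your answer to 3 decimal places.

λ̂_MAP = 2.786

Σxᵢ = 3+4+1+3+2+5+8+7 = 33, with n = 8.
Posterior ∝ λ^6e^(−6λ) · λ^33e^(−8λ) = λ^39e^(−14λ), i.e. Gamma(shape=40, rate=14).
The mode of a Gamma(a, b) with a ≥ 1 (shape–rate) is (a−1)/b = 39/14 ≈ 2.786.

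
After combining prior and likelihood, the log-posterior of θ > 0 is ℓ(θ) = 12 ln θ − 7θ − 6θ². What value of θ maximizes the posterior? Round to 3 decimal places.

ℓ'(θ) = 12/θ − 7 − 12θ. Setting this to zero and multiplying by θ: 12θ² + 7θ − 12 = 0.
θ = (−7 + √(7² + 4·12·12)) / (2·12) = (−7 + √625) / 24 = (−7 + 25)/24 = 3/4.
ℓ''(θ) = −12/θ² − 12 < 0, confirming a maximum.

θ̂_MAP = 0.750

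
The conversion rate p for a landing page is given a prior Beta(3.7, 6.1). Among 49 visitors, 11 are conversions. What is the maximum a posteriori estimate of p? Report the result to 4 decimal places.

p̂_MAP = 0.2412

Prior: Beta(3.7, 6.1).
Data: 11 successes in 49 trials. The binomial likelihood contributes p^11(1−p)^38, so the posterior is Beta(3.7+11, 6.1+38) = Beta(14.7, 44.1).
For Beta(a, b) with a, b > 1 the mode is (a−1)/(a+b−2) = 13.7/56.8 ≈ 0.2412.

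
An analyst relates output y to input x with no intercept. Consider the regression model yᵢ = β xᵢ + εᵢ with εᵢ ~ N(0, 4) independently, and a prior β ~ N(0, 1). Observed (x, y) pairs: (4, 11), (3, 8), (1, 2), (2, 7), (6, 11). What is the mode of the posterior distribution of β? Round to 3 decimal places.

log p(β | y) = −Σ(yᵢ − βxᵢ)²/(2·4) − β²/(2·1) + const.
Setting the derivative to zero: Σxᵢ(yᵢ − βxᵢ)/4 − β/1 = 0, so β = Σxᵢyᵢ / (Σxᵢ² + σ²/τ²).
Σxᵢyᵢ = 4·11 + 3·8 + 1·2 + 2·7 + 6·11 = 150; Σxᵢ² = 66; σ²/τ² = 4.
β̂_MAP = 150 / (66 + 4) = 150/70 ≈ 2.143.

β̂_MAP = 2.143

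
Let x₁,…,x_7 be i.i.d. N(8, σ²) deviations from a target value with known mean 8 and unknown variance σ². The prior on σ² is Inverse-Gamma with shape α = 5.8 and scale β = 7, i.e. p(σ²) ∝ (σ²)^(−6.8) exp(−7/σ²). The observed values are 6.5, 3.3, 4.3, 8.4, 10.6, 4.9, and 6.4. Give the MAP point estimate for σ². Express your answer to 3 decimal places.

σ̂²_MAP = 3.452

Sum of squared deviations about the known mean: SS = (6.5−8)² + (3.3−8)² + (4.3−8)² + (8.4−8)² + (10.6−8)² + (4.9−8)² + (6.4−8)² = 57.12.
The Normal likelihood contributes (σ²)^(−n/2) exp(−SS/(2σ²)), so the posterior is Inverse-Gamma(α + n/2, β + SS/2) = Inverse-Gamma(9.3, 35.56).
The mode of Inverse-Gamma(a, b) is b/(a+1) = 35.56/10.3 ≈ 3.452.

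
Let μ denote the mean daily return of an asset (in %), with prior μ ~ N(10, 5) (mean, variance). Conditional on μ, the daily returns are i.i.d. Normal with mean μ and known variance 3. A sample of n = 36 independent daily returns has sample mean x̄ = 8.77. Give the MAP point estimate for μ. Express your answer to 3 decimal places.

μ̂_MAP = 8.790

n = 36, x̄ = 8.77.
For a Normal prior and Normal likelihood with known variance, the posterior is Normal; its mode equals its mean, the precision-weighted average.
Prior precision 1/σ₀² = 1/5 = 0.2; data precision n/σ² = 36/3 = 12.
μ̂ = (0.2·10 + 12·8.77) / (0.2 + 12) = 107.24/12.2 = 2681/305 ≈ 8.790.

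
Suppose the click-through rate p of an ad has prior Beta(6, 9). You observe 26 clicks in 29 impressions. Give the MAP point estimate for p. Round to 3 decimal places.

p̂_MAP = 0.738

Prior: Beta(6, 9).
Data: 26 successes in 29 trials. The binomial likelihood contributes p^26(1−p)^3, so the posterior is Beta(6+26, 9+3) = Beta(32, 12).
For Beta(a, b) with a, b > 1 the mode is (a−1)/(a+b−2) = 31/42 ≈ 0.738.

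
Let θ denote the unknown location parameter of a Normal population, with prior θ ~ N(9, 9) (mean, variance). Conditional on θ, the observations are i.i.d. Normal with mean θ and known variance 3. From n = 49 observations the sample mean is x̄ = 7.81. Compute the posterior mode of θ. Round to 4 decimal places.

θ̂_MAP = 7.8180

n = 49, x̄ = 7.81.
For a Normal prior and Normal likelihood with known variance, the posterior is Normal; its mode equals its mean, the precision-weighted average.
Prior precision 1/σ₀² = 1/9; data precision n/σ² = 49/3.
θ̂ = ((1/9)·9 + (49/3)·7.81) / (1/9 + 49/3) = (38569/300)/(148/9) = 115707/14800 ≈ 7.8180.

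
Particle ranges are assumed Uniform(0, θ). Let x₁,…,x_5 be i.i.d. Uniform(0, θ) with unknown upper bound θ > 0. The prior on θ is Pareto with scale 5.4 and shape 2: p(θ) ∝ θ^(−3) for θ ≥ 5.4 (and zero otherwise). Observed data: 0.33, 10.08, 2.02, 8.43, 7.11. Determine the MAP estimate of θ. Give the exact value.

The Uniform(0, θ) likelihood is θ^(−n) for θ ≥ max(xᵢ), zero otherwise. Here max(xᵢ) = 10.08.
Posterior ∝ θ^(−3) · θ^(−5) = θ^(−8) on θ ≥ max(5.4, 10.08) = 10.08.
This density is strictly decreasing in θ, so the posterior mode lies at the lower boundary of the support.

θ̂_MAP = 10.08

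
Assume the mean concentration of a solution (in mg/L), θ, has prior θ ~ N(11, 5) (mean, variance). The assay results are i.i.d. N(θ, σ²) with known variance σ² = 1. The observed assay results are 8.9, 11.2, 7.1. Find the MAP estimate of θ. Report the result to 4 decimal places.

n = 3; x̄ = (8.9 + 11.2 + 7.1)/3 = 27.2/3 = 136/15 ≈ 9.0667.
For a Normal prior and Normal likelihood with known variance, the posterior is Normal; its mode equals its mean, the precision-weighted average.
Prior precision 1/σ₀² = 1/5 = 0.2; data precision n/σ² = 3/1 = 3.
θ̂ = (0.2·11 + 3·(136/15)) / (0.2 + 3) = 29.4/3.2 = 9.1875.

θ̂_MAP = 9.1875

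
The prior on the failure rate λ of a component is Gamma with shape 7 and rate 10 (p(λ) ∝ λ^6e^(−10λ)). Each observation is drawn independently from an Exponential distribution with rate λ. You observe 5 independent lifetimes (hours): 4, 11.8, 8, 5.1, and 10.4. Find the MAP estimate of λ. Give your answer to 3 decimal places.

The Exponential(rate=λ) likelihood is ∝ λ^n e^(−λΣtᵢ). Here n = 5 and Σtᵢ = 4 + 11.8 + 8 + 5.1 + 10.4 = 39.3.
Posterior ∝ λ^6e^(−10λ) · λ^5e^(−39.3λ) = λ^11e^(−49.3λ), i.e. Gamma(12, 49.3).
Mode = (a−1)/b = 11/49.3 ≈ 0.223.

λ̂_MAP = 0.223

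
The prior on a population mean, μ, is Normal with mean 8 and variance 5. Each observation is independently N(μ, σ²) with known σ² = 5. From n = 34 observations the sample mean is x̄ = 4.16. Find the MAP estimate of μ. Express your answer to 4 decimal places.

n = 34, x̄ = 4.16.
For a Normal prior and Normal likelihood with known variance, the posterior is Normal; its mode equals its mean, the precision-weighted average.
Prior precision 1/σ₀² = 1/5 = 0.2; data precision n/σ² = 34/5 = 6.8.
μ̂ = (0.2·8 + 6.8·4.16) / (0.2 + 6.8) = 29.888/7 = 3736/875 ≈ 4.2697.

μ̂_MAP = 4.2697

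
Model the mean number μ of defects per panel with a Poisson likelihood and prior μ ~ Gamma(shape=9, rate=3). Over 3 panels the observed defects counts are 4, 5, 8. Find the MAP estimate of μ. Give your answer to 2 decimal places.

Σxᵢ = 4+5+8 = 17, with n = 3.
Posterior ∝ μ^8e^(−3μ) · μ^17e^(−3μ) = μ^25e^(−6μ), i.e. Gamma(shape=26, rate=6).
The mode of a Gamma(a, b) with a ≥ 1 (shape–rate) is (a−1)/b = 25/6 ≈ 4.17.

μ̂_MAP = 4.17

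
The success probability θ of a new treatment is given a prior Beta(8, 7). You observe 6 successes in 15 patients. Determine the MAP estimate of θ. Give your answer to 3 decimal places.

Prior: Beta(8, 7).
Data: 6 successes in 15 trials. The binomial likelihood contributes θ^6(1−θ)^9, so the posterior is Beta(8+6, 7+9) = Beta(14, 16).
For Beta(a, b) with a, b > 1 the mode is (a−1)/(a+b−2) = 13/28 ≈ 0.464.

θ̂_MAP = 0.464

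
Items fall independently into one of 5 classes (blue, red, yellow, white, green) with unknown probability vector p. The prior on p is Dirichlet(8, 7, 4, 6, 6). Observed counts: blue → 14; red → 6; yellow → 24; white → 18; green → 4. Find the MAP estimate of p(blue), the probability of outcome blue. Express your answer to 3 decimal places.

MAP estimate of p(blue) = 0.228

The posterior is Dirichlet(αᵢ + nᵢ) = Dirichlet(22, 13, 28, 24, 10).
For a Dirichlet(a₁,…,a_K) with all aᵢ > 1, the mode has j-th component (aⱼ − 1)/(Σaᵢ − K).
Here Σaᵢ = 97 and K = 5, so p(blue) = (22 − 1)/(97 − 5) = 21/92 ≈ 0.228.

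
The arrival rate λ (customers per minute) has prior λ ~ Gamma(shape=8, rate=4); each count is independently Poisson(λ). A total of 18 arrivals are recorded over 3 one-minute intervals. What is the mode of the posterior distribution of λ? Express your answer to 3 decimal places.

λ̂_MAP = 3.571

Σxᵢ = 18, n = 3.
Posterior ∝ λ^7e^(−4λ) · λ^18e^(−3λ) = λ^25e^(−7λ), i.e. Gamma(shape=26, rate=7).
The mode of a Gamma(a, b) with a ≥ 1 (shape–rate) is (a−1)/b = 25/7 ≈ 3.571.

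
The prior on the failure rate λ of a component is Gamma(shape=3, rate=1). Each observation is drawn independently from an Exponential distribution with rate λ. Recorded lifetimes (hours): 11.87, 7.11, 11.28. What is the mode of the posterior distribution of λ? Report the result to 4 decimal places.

The Exponential(rate=λ) likelihood is ∝ λ^n e^(−λΣtᵢ). Here n = 3 and Σtᵢ = 11.87 + 7.11 + 11.28 = 30.26.
Posterior ∝ λ^2e^(−1λ) · λ^3e^(−30.26λ) = λ^5e^(−31.26λ), i.e. Gamma(6, 31.26).
Mode = (a−1)/b = 5/31.26 ≈ 0.1599.

λ̂_MAP = 0.1599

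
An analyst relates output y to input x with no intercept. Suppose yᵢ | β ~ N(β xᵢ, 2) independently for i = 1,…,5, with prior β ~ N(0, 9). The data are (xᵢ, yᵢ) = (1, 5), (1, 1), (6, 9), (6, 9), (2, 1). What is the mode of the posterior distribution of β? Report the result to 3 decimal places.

log p(β | y) = −Σ(yᵢ − βxᵢ)²/(2·2) − β²/(2·9) + const.
Setting the derivative to zero: Σxᵢ(yᵢ − βxᵢ)/2 − β/9 = 0, so β = Σxᵢyᵢ / (Σxᵢ² + σ²/τ²).
Σxᵢyᵢ = 1·5 + 1·1 + 6·9 + 6·9 + 2·1 = 116; Σxᵢ² = 78; σ²/τ² = 2/9.
β̂_MAP = 116 / (78 + 2/9) = 116/(704/9) = 261/176 ≈ 1.483.

β̂_MAP = 1.483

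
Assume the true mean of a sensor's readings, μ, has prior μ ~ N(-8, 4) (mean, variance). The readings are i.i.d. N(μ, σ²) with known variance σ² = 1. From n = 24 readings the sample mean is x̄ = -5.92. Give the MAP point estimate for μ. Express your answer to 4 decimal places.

μ̂_MAP = -5.9414

n = 24, x̄ = -5.92.
For a Normal prior and Normal likelihood with known variance, the posterior is Normal; its mode equals its mean, the precision-weighted average.
Prior precision 1/σ₀² = 1/4 = 0.25; data precision n/σ² = 24/1 = 24.
μ̂ = (0.25·(-8) + 24·(-5.92)) / (0.25 + 24) = (-144.08)/24.25 = -14408/2425 ≈ -5.9414.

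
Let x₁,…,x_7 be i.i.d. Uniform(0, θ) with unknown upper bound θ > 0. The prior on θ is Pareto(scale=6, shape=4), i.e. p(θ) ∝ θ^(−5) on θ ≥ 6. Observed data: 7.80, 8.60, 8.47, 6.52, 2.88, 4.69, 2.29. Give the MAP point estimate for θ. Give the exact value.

The Uniform(0, θ) likelihood is θ^(−n) for θ ≥ max(xᵢ), zero otherwise. Here max(xᵢ) = 8.60.
Posterior ∝ θ^(−5) · θ^(−7) = θ^(−12) on θ ≥ max(6, 8.60) = 8.60.
This density is strictly decreasing in θ, so the posterior mode lies at the lower boundary of the support.

θ̂_MAP = 8.60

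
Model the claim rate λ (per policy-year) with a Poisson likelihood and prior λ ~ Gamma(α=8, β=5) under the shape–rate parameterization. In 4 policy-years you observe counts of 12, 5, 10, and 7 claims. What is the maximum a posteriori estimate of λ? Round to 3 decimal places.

Σxᵢ = 12+5+10+7 = 34, with n = 4.
Posterior ∝ λ^7e^(−5λ) · λ^34e^(−4λ) = λ^41e^(−9λ), i.e. Gamma(shape=42, rate=9).
The mode of a Gamma(a, b) with a ≥ 1 (shape–rate) is (a−1)/b = 41/9 ≈ 4.556.

λ̂_MAP = 4.556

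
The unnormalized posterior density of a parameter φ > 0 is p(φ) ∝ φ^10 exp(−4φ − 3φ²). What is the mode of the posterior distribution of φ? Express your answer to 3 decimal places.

ℓ'(φ) = 10/φ − 4 − 6φ. Setting this to zero and multiplying by φ: 6φ² + 4φ − 10 = 0.
φ = (−4 + √(4² + 4·6·10)) / (2·6) = (−4 + √256) / 12 = (−4 + 16)/12 = 1.
ℓ''(φ) = −10/φ² − 6 < 0, confirming a maximum.

φ̂_MAP = 1.000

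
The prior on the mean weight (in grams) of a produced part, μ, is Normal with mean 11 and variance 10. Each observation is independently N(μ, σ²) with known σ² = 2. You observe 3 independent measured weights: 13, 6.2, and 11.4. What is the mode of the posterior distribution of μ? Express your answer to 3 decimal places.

n = 3; x̄ = (13 + 6.2 + 11.4)/3 = 30.6/3 = 10.2.
For a Normal prior and Normal likelihood with known variance, the posterior is Normal; its mode equals its mean, the precision-weighted average.
Prior precision 1/σ₀² = 1/10 = 0.1; data precision n/σ² = 3/2 = 1.5.
μ̂ = (0.1·11 + 1.5·10.2) / (0.1 + 1.5) = 16.4/1.6 = 10.250.

μ̂_MAP = 10.250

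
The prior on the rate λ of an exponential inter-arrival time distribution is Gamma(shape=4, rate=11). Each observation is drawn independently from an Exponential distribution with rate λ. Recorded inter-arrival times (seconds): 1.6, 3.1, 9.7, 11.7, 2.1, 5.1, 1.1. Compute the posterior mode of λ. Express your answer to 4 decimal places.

The Exponential(rate=λ) likelihood is ∝ λ^n e^(−λΣtᵢ). Here n = 7 and Σtᵢ = 1.6 + 3.1 + 9.7 + 11.7 + 2.1 + 5.1 + 1.1 = 34.4.
Posterior ∝ λ^3e^(−11λ) · λ^7e^(−34.4λ) = λ^10e^(−45.4λ), i.e. Gamma(11, 45.4).
Mode = (a−1)/b = 10/45.4 ≈ 0.2203.

λ̂_MAP = 0.2203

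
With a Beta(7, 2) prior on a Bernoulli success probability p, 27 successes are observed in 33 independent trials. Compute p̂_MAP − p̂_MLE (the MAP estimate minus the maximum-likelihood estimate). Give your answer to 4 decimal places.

Posterior is Beta(34, 8); MAP = (34−1)/(42−2) = 33/40 ≈ 0.82500.
MLE ignores the prior: p̂_MLE = k/n = 27/33 ≈ 0.81818.
Difference = 33/40 − 27/33 = 3/440 ≈ 0.0068.

MAP − MLE = 0.0068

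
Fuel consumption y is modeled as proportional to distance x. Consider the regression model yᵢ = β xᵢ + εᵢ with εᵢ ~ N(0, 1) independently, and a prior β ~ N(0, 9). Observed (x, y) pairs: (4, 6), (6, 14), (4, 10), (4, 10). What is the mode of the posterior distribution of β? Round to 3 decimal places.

β̂_MAP = 2.235

log p(β | y) = −Σ(yᵢ − βxᵢ)²/(2·1) − β²/(2·9) + const.
Setting the derivative to zero: Σxᵢ(yᵢ − βxᵢ)/1 − β/9 = 0, so β = Σxᵢyᵢ / (Σxᵢ² + σ²/τ²).
Σxᵢyᵢ = 4·6 + 6·14 + 4·10 + 4·10 = 188; Σxᵢ² = 84; σ²/τ² = 1/9.
β̂_MAP = 188 / (84 + 1/9) = 188/(757/9) = 1692/757 ≈ 2.235.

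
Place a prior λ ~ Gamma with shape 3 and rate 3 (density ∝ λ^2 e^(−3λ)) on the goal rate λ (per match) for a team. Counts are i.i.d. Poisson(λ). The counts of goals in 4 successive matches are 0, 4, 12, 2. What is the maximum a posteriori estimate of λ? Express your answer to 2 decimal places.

Σxᵢ = 0+4+12+2 = 18, with n = 4.
Posterior ∝ λ^2e^(−3λ) · λ^18e^(−4λ) = λ^20e^(−7λ), i.e. Gamma(shape=21, rate=7).
The mode of a Gamma(a, b) with a ≥ 1 (shape–rate) is (a−1)/b = 20/7 ≈ 2.86.

λ̂_MAP = 2.86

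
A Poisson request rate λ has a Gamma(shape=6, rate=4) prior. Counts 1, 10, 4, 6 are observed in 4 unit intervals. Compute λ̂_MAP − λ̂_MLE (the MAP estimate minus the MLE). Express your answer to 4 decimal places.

MAP − MLE = -2.0000

Σxᵢ = 21. Posterior is Gamma(27, 8); MAP = (27−1)/8 = 26/8 ≈ 3.25000.
MLE = x̄ = 21/4 ≈ 5.25000.
Difference = 26/8 − 21/4 = -2 ≈ -2.0000.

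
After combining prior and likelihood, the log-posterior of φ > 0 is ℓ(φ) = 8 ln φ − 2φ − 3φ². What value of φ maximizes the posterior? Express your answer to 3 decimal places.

φ̂_MAP = 1.000

ℓ'(φ) = 8/φ − 2 − 6φ. Setting this to zero and multiplying by φ: 6φ² + 2φ − 8 = 0.
φ = (−2 + √(2² + 4·6·8)) / (2·6) = (−2 + √196) / 12 = (−2 + 14)/12 = 1.
ℓ''(φ) = −8/φ² − 6 < 0, confirming a maximum.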